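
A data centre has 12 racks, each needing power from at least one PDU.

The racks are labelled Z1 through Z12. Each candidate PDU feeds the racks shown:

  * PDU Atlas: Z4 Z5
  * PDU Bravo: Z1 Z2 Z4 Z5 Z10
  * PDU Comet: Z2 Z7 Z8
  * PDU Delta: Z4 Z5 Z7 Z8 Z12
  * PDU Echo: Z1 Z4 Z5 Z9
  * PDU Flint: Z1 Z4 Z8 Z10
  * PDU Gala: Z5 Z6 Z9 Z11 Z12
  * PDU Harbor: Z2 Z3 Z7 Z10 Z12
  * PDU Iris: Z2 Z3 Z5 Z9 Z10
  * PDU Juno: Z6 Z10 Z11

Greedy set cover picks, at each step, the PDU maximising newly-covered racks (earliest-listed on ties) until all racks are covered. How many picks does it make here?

Greedy: pick Bravo (covers 5 new) → pick Gala (covers 4 new) → pick Comet (covers 2 new) → pick Harbor (covers 1 new). Total picks: 4.
(The true minimum cover uses only 3 PDUs, so greedy is not optimal here.)

4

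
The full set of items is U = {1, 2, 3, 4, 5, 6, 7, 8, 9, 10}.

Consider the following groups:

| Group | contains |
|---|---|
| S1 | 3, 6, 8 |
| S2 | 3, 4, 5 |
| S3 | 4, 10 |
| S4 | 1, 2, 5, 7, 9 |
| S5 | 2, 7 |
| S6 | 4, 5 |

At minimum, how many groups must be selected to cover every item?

3

S1, S3, and S4 cover everything between them: the union {1, 2, 3, 4, 5, 6, 7, 8, 9, 10} is all of U.
Only S4 contains 1, so S4 is forced; the remaining 5 items need at least 2 more groups (each remaining group adds at most 3) — so at least 3 groups are needed, and 3 is optimal.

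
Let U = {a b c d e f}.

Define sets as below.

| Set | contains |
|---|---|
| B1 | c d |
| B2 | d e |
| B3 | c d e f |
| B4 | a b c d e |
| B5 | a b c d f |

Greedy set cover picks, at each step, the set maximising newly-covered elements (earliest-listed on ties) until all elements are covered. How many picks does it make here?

Greedy: pick B4 (covers 5 new) → pick B3 (covers 1 new). Total picks: 2.

2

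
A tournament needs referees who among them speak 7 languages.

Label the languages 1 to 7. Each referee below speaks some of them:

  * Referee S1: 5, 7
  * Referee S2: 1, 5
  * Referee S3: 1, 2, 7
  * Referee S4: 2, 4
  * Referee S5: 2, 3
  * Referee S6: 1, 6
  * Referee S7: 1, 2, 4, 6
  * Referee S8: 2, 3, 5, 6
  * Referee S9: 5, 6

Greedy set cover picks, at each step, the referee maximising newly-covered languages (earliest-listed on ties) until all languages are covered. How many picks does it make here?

Greedy: pick S7 (covers 4 new) → pick S1 (covers 2 new) → pick S5 (covers 1 new). Total picks: 3.

3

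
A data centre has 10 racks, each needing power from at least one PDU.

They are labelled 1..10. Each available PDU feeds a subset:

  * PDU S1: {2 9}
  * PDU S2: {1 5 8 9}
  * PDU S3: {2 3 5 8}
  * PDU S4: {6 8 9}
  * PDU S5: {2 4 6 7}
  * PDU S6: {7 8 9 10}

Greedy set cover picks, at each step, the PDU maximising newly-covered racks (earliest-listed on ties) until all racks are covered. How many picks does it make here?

4

Greedy: pick S2 (covers 4 new) → pick S5 (covers 4 new) → pick S3 (covers 1 new) → pick S6 (covers 1 new). Total picks: 4.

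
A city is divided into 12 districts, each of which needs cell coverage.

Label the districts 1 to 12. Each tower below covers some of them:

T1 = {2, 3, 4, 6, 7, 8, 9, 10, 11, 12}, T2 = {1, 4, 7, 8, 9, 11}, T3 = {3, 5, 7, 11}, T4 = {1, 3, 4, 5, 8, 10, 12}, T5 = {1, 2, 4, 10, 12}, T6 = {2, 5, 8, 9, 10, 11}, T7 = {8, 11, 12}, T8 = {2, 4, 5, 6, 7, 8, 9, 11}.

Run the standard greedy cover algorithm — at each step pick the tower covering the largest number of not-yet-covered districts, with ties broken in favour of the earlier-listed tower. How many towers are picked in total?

2

Greedy: pick T1 (covers 10 new) → pick T4 (covers 2 new). Total picks: 2.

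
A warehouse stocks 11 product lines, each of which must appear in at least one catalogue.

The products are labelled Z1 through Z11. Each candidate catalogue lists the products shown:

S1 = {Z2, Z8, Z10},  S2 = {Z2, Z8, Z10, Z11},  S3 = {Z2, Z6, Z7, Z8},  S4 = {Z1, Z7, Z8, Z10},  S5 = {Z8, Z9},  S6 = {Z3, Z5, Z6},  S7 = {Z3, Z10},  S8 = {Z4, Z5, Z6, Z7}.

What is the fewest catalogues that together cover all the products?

5

S2 and S4 and S5 and S6 and S8 together: S2 ∪ S4 ∪ S5 ∪ S6 ∪ S8 = {Z1, Z2, Z3, Z4, Z5, Z6, Z7, Z8, Z9, Z10, Z11} — every product is covered.
No 4 of the 8 catalogues cover everything (all 70 combinations miss at least one product), so 5 is optimal.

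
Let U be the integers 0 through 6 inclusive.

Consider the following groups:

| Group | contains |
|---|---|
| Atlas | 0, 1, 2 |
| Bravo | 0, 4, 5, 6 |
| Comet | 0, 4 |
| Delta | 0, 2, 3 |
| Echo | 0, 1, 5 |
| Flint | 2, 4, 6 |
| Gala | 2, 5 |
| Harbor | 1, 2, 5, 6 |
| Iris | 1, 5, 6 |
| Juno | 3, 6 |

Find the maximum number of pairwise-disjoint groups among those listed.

3

Comet, Gala, Juno are pairwise disjoint (Comet={0,4}; Gala={2,5}; Juno={3,6}).
Every remaining group overlaps one of these, and no 4 of the listed groups are pairwise disjoint, so 3 is the maximum.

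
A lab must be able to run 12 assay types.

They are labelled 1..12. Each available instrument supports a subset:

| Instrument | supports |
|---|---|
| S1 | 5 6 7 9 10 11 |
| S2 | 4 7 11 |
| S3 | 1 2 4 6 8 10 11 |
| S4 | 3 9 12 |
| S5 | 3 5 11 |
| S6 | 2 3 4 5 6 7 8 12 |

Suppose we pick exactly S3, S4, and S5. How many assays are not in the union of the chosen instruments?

Union of S3, S4, S5 = {1, 2, 3, 4, 5, 6, 8, 9, 10, 11, 12}.
Not covered: 7 — 1 assay.

1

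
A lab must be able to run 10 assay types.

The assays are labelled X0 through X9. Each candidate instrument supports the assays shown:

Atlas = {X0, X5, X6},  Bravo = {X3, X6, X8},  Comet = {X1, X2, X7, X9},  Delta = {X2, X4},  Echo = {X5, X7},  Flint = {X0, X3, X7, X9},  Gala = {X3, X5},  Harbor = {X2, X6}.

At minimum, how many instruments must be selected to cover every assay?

4

Atlas and Bravo and Comet and Delta together: Atlas ∪ Bravo ∪ Comet ∪ Delta = {X0, X1, X2, X3, X4, X5, X6, X7, X8, X9} — every assay is covered.
No 3 of the 8 instruments cover everything (all 56 combinations miss at least one assay), so 4 is optimal.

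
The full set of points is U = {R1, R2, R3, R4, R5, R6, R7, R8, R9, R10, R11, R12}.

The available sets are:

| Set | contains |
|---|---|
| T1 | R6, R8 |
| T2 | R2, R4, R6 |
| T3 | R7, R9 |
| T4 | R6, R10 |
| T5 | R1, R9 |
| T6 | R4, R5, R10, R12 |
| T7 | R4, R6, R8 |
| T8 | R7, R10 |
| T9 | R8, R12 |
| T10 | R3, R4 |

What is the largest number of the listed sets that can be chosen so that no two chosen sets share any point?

T2, T5, T8, T9 are pairwise disjoint (T2={R2,R4,R6}; T5={R1,R9}; T8={R7,R10}; T9={R8,R12}).
Every remaining set overlaps one of these, and no 5 of the listed sets are pairwise disjoint, so 4 is the maximum.

4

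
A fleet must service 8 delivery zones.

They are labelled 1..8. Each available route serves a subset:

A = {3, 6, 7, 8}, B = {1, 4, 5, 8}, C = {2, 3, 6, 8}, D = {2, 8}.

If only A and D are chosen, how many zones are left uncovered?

3

Union of A, D = {2, 3, 6, 7, 8}.
Not covered: 1, 4, 5 — 3 zones.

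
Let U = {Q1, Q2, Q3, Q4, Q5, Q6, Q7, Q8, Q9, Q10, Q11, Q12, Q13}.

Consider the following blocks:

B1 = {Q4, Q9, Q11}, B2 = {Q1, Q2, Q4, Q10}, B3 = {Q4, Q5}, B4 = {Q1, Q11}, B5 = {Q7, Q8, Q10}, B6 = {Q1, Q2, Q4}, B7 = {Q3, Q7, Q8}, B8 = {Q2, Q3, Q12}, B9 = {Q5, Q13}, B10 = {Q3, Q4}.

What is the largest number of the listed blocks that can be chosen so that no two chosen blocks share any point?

4

B3, B4, B5, B8 are pairwise disjoint (B3={Q4,Q5}; B4={Q1,Q11}; B5={Q7,Q8,Q10}; B8={Q2,Q3,Q12}).
Every remaining block overlaps one of these, and no 5 of the listed blocks are pairwise disjoint, so 4 is the maximum.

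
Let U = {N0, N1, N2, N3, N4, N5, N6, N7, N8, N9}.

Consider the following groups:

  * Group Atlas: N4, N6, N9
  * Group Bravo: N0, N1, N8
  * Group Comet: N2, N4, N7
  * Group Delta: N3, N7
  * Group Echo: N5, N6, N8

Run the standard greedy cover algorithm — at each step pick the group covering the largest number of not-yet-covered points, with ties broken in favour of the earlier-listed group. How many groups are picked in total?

5

Greedy: pick Atlas (covers 3 new) → pick Bravo (covers 3 new) → pick Comet (covers 2 new) → pick Delta (covers 1 new) → pick Echo (covers 1 new). Total picks: 5.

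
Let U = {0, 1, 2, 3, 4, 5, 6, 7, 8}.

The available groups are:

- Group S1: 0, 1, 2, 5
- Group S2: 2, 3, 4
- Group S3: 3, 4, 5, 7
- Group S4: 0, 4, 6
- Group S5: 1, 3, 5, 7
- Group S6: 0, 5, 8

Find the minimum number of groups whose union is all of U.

Take {S1, S3, S4, S6}. Their union is {0, 1, 2, 3, 4, 5, 6, 7, 8}, which is all 9 elements.
No 3 of the 6 groups cover everything (all 20 combinations miss at least one element), so 4 is optimal.

4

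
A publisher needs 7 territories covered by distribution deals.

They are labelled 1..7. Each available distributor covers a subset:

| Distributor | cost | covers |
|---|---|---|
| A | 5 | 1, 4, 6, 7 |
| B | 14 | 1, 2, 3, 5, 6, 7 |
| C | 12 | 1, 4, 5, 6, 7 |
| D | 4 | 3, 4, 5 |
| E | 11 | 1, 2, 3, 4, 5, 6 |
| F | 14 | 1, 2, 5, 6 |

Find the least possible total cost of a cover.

A, E together cover every territory (A ∪ E = {1, 2, 3, 4, 5, 6, 7}); total cost 5 + 11 = 16.
The greedy pick A, D, E costs 20; no covering selection beats 16.

16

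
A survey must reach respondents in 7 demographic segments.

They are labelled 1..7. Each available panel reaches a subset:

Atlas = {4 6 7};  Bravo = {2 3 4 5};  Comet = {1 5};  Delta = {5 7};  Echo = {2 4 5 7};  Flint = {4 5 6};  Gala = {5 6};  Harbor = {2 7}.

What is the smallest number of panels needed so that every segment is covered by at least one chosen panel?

Atlas and Bravo and Comet together: Atlas ∪ Bravo ∪ Comet = {1, 2, 3, 4, 5, 6, 7} — every segment is covered.
Only Comet contains 1, so Comet is forced; the remaining 5 segments need at least 2 more panels (each remaining panel adds at most 3) — so at least 3 panels are needed, and 3 is optimal.

3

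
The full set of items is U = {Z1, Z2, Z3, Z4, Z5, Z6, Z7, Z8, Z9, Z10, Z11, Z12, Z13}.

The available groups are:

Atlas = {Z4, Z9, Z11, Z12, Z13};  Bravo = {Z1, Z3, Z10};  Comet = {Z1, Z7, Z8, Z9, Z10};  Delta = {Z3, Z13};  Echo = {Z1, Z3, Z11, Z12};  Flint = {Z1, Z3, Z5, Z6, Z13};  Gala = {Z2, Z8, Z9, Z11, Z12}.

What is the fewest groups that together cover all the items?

Atlas and Comet and Flint and Gala together: Atlas ∪ Comet ∪ Flint ∪ Gala = {Z1, Z2, Z3, Z4, Z5, Z6, Z7, Z8, Z9, Z10, Z11, Z12, Z13} — every item is covered.
No 3 of the 7 groups cover everything (all 35 combinations miss at least one item), so 4 is optimal.

4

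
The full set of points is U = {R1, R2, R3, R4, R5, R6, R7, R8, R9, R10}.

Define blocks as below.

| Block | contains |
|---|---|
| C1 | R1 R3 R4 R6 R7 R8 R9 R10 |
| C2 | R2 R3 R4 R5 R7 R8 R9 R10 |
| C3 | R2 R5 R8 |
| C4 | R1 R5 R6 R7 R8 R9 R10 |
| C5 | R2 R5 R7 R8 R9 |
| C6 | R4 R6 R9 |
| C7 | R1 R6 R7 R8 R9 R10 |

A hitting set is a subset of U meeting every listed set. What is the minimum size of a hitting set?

Take H = {R2, R6}. Each listed block contains at least one of these, so H is a hitting set of size 2.
The blocks C3, C6 are pairwise disjoint, so any hitting set needs a separate point for each — at least 2. Hence 2 is optimal.

2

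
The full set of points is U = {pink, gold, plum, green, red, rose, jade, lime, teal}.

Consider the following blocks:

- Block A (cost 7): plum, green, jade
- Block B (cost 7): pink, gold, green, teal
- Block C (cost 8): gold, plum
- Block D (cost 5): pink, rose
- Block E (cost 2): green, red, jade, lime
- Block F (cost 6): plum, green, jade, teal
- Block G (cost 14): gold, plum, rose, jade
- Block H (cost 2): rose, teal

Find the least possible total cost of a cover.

17

C, D, E, H together cover every point (C ∪ D ∪ E ∪ H = {pink, gold, plum, green, red, rose, jade, lime, teal}); total cost 8 + 5 + 2 + 2 = 17.
No covering selection has total cost below 17.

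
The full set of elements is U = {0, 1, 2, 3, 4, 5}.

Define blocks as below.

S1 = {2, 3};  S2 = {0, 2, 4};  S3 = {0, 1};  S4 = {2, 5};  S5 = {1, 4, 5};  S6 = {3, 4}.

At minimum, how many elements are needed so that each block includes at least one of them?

3

H = {0, 2, 4} meets every block (each contains at least one member of H), and |H| = 3.
The blocks S3, S4, S6 are pairwise disjoint, so any hitting set needs a separate element for each — at least 3. Hence 3 is optimal.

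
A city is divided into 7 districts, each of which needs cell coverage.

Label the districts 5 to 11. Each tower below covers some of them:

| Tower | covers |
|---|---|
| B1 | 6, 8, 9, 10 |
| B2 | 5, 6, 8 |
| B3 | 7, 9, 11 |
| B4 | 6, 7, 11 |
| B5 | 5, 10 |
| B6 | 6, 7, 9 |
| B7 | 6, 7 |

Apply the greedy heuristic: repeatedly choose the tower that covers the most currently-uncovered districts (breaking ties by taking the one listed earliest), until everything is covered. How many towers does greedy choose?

Greedy: pick B1 (covers 4 new) → pick B3 (covers 2 new) → pick B2 (covers 1 new). Total picks: 3.

3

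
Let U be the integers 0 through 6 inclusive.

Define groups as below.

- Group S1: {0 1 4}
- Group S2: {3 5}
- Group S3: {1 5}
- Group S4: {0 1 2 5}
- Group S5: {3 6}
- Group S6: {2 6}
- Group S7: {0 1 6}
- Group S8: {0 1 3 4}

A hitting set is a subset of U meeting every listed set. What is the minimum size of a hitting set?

The 3 elements {1, 3, 6} hit every group.
The groups S1, S2, S6 are pairwise disjoint, so any hitting set needs a separate element for each — at least 3. Hence 3 is optimal.

3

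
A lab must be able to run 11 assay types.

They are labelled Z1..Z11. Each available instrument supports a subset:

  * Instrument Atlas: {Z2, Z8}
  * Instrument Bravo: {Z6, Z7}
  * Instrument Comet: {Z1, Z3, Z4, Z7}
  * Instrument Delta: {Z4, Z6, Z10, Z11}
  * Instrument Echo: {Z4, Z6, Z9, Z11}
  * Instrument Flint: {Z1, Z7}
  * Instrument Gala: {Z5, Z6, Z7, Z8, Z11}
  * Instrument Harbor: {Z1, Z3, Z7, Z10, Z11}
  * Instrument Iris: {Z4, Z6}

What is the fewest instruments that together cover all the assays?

4

Take {Atlas, Echo, Gala, Harbor}. Their union is {Z1, Z2, Z3, Z4, Z5, Z6, Z7, Z8, Z9, Z10, Z11}, which is all 11 assays.
No 3 of the 9 instruments cover everything (all 84 combinations miss at least one assay), so 4 is optimal.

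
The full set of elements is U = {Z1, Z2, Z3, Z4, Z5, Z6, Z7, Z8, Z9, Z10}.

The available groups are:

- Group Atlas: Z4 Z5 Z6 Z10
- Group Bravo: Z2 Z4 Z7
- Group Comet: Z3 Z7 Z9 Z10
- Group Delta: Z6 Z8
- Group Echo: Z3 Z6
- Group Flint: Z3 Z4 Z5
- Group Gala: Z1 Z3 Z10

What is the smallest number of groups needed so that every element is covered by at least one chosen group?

Bravo and Comet and Delta and Flint and Gala together: Bravo ∪ Comet ∪ Delta ∪ Flint ∪ Gala = {Z1, Z2, Z3, Z4, Z5, Z6, Z7, Z8, Z9, Z10} — every element is covered.
No 4 of the 7 groups cover everything (all 35 combinations miss at least one element), so 5 is optimal.

5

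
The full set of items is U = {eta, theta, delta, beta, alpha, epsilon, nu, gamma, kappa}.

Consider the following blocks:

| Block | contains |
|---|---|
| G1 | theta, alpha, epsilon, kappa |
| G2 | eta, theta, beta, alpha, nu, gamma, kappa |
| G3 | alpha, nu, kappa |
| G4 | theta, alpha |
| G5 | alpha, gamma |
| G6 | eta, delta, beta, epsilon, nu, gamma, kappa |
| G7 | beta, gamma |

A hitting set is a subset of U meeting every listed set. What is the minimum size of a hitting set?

H = {alpha, gamma} meets every block (each contains at least one member of H), and |H| = 2.
The blocks G1, G7 are pairwise disjoint, so any hitting set needs a separate item for each — at least 2. Hence 2 is optimal.

2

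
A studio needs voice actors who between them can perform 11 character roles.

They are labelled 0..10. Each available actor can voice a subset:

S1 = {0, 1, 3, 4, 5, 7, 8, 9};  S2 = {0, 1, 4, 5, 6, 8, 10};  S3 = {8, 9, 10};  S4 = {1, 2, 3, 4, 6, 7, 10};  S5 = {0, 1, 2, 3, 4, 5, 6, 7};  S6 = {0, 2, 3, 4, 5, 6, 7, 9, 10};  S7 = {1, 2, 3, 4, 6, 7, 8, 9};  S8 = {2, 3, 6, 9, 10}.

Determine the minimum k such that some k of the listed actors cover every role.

2

S6 and S7 together: S6 ∪ S7 = {0, 1, 2, 3, 4, 5, 6, 7, 8, 9, 10} — every role is covered.
No single actor has all 11 roles (the largest, S6, has 9), so 2 is optimal.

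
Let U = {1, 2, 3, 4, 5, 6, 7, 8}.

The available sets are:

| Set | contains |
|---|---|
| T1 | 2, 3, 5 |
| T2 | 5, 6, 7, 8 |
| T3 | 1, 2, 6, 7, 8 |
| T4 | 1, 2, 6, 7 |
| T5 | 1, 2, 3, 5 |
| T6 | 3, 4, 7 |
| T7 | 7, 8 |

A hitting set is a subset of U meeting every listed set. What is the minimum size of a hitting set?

2

H = {5, 7} meets every set (each contains at least one member of H), and |H| = 2.
The sets T1, T7 are pairwise disjoint, so any hitting set needs a separate element for each — at least 2. Hence 2 is optimal.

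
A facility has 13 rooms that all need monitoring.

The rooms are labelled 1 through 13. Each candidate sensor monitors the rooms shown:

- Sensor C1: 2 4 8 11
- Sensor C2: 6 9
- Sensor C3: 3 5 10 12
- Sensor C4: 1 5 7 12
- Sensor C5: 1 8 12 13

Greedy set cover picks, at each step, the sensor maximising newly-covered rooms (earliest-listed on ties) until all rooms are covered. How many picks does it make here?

5

Greedy: pick C1 (covers 4 new) → pick C3 (covers 4 new) → pick C2 (covers 2 new) → pick C4 (covers 2 new) → pick C5 (covers 1 new). Total picks: 5.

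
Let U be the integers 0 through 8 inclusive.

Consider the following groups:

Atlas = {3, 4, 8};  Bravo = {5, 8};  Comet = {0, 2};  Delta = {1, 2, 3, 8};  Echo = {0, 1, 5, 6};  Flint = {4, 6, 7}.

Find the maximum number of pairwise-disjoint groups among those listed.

Bravo, Comet, Flint are pairwise disjoint (Bravo={5,8}; Comet={0,2}; Flint={4,6,7}).
Every remaining group overlaps one of these, and no 4 of the listed groups are pairwise disjoint, so 3 is the maximum.

3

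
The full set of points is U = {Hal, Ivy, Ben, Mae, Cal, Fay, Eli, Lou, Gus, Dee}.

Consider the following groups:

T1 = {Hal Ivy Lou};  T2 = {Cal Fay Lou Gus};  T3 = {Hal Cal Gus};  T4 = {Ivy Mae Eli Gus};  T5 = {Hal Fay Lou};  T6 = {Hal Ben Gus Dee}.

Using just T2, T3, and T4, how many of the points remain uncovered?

2

Union of T2, T3, T4 = {Hal, Ivy, Mae, Cal, Fay, Eli, Lou, Gus}.
Not covered: Ben, Dee — 2 points.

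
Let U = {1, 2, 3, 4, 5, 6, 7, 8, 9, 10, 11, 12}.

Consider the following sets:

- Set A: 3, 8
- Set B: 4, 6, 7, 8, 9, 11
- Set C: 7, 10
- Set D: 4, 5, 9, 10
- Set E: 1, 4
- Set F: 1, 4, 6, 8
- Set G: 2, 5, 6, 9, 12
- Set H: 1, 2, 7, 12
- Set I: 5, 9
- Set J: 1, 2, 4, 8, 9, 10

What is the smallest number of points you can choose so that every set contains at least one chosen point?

Take T = {3, 4, 7, 9}. Each listed set contains at least one of these, so T is a hitting set of size 4.
The sets A, C, E, G are pairwise disjoint, so any hitting set needs a separate point for each — at least 4. Hence 4 is optimal.

4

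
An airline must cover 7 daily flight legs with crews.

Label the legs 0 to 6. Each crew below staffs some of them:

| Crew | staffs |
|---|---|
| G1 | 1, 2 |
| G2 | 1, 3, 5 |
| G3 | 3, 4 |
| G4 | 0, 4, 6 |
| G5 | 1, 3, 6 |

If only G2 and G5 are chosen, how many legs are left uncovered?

3

Union of G2, G5 = {1, 3, 5, 6}.
Not covered: 0, 2, 4 — 3 legs.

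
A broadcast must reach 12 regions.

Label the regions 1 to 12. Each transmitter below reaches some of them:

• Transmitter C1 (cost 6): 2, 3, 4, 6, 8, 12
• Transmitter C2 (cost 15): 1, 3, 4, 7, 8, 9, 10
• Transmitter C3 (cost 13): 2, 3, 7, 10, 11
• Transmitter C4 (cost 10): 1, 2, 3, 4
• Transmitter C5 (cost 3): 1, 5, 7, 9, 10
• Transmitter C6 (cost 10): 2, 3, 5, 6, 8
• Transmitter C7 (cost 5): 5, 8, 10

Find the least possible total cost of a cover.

22

C1, C3, C5 together cover every region (C1 ∪ C3 ∪ C5 = {1, 2, 3, 4, 5, 6, 7, 8, 9, 10, 11, 12}); total cost 6 + 13 + 3 = 22.
No covering selection has total cost below 22.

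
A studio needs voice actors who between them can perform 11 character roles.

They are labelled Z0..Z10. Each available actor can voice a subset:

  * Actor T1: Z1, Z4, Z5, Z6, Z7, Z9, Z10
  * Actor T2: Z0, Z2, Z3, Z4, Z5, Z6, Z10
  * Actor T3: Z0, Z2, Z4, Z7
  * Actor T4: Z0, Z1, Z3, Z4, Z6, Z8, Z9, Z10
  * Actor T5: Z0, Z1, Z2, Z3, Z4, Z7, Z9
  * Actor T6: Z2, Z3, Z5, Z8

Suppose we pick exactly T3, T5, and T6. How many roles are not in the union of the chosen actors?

2

Union of T3, T5, T6 = {Z0, Z1, Z2, Z3, Z4, Z5, Z7, Z8, Z9}.
Not covered: Z6, Z10 — 2 roles.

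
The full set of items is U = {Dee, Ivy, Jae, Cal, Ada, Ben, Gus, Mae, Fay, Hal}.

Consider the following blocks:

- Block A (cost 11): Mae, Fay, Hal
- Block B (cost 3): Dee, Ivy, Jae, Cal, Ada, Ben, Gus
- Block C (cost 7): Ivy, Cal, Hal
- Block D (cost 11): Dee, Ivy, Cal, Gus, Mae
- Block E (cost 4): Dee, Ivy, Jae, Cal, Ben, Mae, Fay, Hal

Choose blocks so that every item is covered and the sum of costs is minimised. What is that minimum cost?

7

B, E together cover every item (B ∪ E = {Dee, Ivy, Jae, Cal, Ada, Ben, Gus, Mae, Fay, Hal}); total cost 3 + 4 = 7.
No covering selection has total cost below 7.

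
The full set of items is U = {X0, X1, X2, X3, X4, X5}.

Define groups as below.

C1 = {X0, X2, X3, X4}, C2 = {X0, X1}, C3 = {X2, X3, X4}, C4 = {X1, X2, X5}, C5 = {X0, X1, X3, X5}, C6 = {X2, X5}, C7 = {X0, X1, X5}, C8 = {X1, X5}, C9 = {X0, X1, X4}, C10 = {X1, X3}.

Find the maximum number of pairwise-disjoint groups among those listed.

C3, C7 are pairwise disjoint (C3={X2,X3,X4}; C7={X0,X1,X5}).
Every remaining group overlaps one of these, and no 3 of the listed groups are pairwise disjoint, so 2 is the maximum.

2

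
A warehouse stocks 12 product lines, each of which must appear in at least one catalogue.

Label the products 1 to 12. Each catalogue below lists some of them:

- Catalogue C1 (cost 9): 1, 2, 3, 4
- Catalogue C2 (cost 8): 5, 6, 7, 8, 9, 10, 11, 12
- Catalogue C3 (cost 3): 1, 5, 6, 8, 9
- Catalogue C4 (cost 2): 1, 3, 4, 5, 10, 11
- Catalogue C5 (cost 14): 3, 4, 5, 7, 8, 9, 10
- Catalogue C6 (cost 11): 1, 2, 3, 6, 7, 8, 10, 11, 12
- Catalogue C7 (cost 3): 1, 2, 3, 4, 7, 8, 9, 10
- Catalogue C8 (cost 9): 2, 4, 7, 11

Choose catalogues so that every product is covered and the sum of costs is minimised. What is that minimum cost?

C2, C7 together cover every product (C2 ∪ C7 = {1, 2, 3, 4, 5, 6, 7, 8, 9, 10, 11, 12}); total cost 8 + 3 = 11.
The greedy pick C4, C7, C3, C2 costs 16; no covering selection beats 11.

11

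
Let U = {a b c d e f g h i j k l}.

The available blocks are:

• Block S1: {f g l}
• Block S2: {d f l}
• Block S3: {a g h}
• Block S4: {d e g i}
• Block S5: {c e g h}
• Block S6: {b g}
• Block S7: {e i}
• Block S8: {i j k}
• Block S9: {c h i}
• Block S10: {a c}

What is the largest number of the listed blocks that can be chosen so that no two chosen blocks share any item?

S2, S6, S8, S10 are pairwise disjoint (S2={d,f,l}; S6={b,g}; S8={i,j,k}; S10={a,c}).
Every remaining block overlaps one of these, and no 5 of the listed blocks are pairwise disjoint, so 4 is the maximum.

4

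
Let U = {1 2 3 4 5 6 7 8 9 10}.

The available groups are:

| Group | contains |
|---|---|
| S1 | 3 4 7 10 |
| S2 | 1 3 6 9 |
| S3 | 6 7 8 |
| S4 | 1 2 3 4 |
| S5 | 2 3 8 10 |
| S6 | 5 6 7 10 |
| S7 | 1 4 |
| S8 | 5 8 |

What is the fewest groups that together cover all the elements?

4

S1 and S2 and S5 and S8 together: S1 ∪ S2 ∪ S5 ∪ S8 = {1, 2, 3, 4, 5, 6, 7, 8, 9, 10} — every element is covered.
No 3 of the 8 groups cover everything (all 56 combinations miss at least one element), so 4 is optimal.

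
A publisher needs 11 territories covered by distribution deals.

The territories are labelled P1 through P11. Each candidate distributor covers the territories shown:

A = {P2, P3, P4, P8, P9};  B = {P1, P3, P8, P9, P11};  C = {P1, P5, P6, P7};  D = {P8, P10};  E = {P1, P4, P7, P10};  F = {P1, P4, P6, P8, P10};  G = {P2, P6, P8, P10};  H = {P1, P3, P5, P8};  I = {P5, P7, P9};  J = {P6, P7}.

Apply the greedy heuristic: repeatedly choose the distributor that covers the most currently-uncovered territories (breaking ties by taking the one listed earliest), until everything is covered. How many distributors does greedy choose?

Greedy: pick A (covers 5 new) → pick C (covers 4 new) → pick B (covers 1 new) → pick D (covers 1 new). Total picks: 4.

4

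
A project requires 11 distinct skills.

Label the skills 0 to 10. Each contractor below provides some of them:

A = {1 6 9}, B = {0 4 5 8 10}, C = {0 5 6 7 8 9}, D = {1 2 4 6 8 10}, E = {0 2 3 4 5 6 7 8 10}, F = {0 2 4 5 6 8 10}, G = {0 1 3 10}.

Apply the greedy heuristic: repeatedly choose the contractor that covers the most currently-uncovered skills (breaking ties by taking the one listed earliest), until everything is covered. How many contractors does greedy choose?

Greedy: pick E (covers 9 new) → pick A (covers 2 new). Total picks: 2.

2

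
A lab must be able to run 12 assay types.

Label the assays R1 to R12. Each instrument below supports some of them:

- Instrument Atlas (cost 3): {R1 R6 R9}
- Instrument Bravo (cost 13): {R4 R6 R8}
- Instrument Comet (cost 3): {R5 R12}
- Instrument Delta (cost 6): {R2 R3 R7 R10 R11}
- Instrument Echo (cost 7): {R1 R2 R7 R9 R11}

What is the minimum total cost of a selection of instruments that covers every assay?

25

Atlas, Bravo, Comet, Delta together cover every assay (Atlas ∪ Bravo ∪ Comet ∪ Delta = {R1, R2, R3, R4, R5, R6, R7, R8, R9, R10, R11, R12}); total cost 3 + 13 + 3 + 6 = 25.
No covering selection has total cost below 25.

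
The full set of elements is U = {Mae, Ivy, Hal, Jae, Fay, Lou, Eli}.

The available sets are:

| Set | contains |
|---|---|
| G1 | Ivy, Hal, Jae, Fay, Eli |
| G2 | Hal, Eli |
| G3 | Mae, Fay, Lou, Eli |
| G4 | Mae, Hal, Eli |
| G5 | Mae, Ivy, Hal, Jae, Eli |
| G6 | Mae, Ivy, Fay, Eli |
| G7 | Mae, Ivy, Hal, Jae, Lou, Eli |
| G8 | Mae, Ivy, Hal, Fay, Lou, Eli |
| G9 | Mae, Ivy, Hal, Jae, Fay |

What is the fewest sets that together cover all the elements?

2

G3 and G9 together: G3 ∪ G9 = {Mae, Ivy, Hal, Jae, Fay, Lou, Eli} — every element is covered.
No single set has all 7 elements (the largest, G7, has 6), so 2 is optimal.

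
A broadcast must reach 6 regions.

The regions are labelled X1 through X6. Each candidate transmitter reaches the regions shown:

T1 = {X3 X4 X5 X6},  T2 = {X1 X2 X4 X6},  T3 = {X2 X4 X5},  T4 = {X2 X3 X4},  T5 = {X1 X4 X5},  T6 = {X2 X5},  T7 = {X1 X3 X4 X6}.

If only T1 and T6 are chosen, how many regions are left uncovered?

Union of T1, T6 = {X2, X3, X4, X5, X6}.
Not covered: X1 — 1 region.

1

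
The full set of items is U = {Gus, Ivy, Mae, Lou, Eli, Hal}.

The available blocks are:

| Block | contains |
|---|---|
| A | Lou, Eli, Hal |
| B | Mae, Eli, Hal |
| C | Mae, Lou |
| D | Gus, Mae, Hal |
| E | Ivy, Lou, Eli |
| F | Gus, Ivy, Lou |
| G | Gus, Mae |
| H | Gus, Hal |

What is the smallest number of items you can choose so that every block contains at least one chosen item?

3

Take T = {Gus, Lou, Hal}. Each listed block contains at least one of these, so T is a hitting set of size 3.
No choice of 2 items meets every block, so 3 is the minimum.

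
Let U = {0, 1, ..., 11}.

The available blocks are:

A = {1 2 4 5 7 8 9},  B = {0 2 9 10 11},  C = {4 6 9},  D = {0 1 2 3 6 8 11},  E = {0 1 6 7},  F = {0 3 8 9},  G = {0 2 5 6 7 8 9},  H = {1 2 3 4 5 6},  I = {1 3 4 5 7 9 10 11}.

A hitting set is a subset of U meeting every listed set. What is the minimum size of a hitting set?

2

The 2 elements {1, 9} hit every block.
No single element lies in every block, so at least 2 are needed and 2 is optimal.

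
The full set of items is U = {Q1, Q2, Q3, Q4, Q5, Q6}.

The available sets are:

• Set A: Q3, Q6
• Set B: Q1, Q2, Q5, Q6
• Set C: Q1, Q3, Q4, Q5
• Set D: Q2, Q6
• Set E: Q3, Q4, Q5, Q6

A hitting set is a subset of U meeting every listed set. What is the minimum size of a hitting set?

The 2 items {Q5, Q6} hit every set.
The sets C, D are pairwise disjoint, so any hitting set needs a separate item for each — at least 2. Hence 2 is optimal.

2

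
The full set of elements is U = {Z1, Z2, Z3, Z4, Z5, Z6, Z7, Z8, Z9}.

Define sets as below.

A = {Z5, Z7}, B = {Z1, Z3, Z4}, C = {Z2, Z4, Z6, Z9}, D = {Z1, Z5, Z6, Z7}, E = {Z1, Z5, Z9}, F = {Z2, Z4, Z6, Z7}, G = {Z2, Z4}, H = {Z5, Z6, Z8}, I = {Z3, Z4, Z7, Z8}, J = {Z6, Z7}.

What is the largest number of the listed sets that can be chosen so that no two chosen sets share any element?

E, G, J are pairwise disjoint (E={Z1,Z5,Z9}; G={Z2,Z4}; J={Z6,Z7}).
Every remaining set overlaps one of these, and no 4 of the listed sets are pairwise disjoint, so 3 is the maximum.

3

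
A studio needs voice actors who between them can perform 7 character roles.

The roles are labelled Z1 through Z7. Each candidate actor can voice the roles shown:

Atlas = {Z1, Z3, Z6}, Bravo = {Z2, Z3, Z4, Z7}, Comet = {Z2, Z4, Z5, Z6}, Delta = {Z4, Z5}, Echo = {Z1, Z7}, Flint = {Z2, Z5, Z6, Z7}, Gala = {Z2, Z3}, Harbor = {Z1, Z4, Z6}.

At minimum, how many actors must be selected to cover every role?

Atlas and Delta and Flint together: Atlas ∪ Delta ∪ Flint = {Z1, Z2, Z3, Z4, Z5, Z6, Z7} — every role is covered.
No 2 of the 8 actors cover everything (all 28 combinations miss at least one role), so 3 is optimal.

3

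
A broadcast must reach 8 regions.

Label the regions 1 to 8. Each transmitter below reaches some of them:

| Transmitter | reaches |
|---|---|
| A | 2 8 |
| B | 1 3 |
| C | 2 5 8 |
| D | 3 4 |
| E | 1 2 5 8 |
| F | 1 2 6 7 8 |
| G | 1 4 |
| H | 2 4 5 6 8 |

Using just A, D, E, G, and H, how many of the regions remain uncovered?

1

Union of A, D, E, G, H = {1, 2, 3, 4, 5, 6, 8}.
Not covered: 7 — 1 region.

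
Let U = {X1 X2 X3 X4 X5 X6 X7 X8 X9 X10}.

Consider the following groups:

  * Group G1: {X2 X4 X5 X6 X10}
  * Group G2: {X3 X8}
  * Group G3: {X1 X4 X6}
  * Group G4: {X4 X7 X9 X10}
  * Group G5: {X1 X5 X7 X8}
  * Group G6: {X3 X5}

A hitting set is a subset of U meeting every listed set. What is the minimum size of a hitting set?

3

H = {X1, X3, X10} meets every group (each contains at least one member of H), and |H| = 3.
No choice of 2 elements meets every group, so 3 is the minimum.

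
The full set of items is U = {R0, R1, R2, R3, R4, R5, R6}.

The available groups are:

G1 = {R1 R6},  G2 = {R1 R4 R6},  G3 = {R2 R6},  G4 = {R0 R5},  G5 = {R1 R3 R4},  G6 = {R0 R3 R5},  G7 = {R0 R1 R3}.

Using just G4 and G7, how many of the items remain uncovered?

3

Union of G4, G7 = {R0, R1, R3, R5}.
Not covered: R2, R4, R6 — 3 items.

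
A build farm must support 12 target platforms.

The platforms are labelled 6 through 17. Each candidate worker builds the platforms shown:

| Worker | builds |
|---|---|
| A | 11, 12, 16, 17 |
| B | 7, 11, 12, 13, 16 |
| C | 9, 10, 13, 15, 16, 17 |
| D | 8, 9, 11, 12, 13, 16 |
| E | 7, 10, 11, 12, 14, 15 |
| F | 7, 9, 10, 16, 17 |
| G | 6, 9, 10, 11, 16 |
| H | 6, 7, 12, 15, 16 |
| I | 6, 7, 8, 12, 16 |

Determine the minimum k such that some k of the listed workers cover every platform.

Take {C, E, I}. Their union is {6, 7, 8, 9, 10, 11, 12, 13, 14, 15, 16, 17}, which is all 12 platforms.
Only E contains 14, so E is forced; the remaining 6 platforms need at least 2 more workers (each remaining worker adds at most 4) — so at least 3 workers are needed, and 3 is optimal.

3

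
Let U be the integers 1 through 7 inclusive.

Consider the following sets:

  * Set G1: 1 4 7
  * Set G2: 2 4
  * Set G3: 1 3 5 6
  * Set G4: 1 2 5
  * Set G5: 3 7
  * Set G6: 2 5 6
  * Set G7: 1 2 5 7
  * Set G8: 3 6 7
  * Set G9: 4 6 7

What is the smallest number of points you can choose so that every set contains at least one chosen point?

Take H = {2, 3, 4}. Each listed set contains at least one of these, so H is a hitting set of size 3.
No choice of 2 points meets every set, so 3 is the minimum.

3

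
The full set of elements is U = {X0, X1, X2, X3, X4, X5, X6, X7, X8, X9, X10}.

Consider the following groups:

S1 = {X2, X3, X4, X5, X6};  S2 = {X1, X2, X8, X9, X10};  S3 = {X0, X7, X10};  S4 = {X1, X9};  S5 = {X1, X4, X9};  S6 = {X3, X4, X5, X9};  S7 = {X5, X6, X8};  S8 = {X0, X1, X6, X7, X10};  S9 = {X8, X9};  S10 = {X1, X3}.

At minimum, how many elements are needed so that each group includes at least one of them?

Take H = {X0, X3, X8, X9}. Each listed group contains at least one of these, so H is a hitting set of size 4.
No choice of 3 elements meets every group, so 4 is the minimum.

4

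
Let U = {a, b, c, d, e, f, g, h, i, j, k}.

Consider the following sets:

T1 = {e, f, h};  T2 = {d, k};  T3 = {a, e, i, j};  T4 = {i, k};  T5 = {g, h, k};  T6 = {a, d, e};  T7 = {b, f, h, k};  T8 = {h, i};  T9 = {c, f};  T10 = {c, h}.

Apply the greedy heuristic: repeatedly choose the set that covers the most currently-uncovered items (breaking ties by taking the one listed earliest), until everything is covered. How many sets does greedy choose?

5

Greedy: pick T3 (covers 4 new) → pick T7 (covers 4 new) → pick T2 (covers 1 new) → pick T5 (covers 1 new) → pick T9 (covers 1 new). Total picks: 5.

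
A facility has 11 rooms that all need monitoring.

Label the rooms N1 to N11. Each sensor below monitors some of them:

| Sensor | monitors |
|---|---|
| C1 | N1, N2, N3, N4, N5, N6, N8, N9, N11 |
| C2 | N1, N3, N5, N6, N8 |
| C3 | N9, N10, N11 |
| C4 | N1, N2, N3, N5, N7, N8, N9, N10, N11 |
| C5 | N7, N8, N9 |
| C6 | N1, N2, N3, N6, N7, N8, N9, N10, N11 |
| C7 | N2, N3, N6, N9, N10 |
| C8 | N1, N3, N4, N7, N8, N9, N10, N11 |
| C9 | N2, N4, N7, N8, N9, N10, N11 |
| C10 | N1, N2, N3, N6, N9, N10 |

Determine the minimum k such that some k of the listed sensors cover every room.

2

C2 and C9 together: C2 ∪ C9 = {N1, N2, N3, N4, N5, N6, N7, N8, N9, N10, N11} — every room is covered.
No single sensor has all 11 rooms (the largest, C1, has 9), so 2 is optimal.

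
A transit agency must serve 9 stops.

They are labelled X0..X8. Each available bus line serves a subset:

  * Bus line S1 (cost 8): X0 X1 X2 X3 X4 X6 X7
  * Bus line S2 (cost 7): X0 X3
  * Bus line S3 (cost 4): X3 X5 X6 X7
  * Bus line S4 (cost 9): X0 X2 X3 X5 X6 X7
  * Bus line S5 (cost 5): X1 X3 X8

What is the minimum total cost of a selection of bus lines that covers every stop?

17

S1, S3, S5 together cover every stop (S1 ∪ S3 ∪ S5 = {X0, X1, X2, X3, X4, X5, X6, X7, X8}); total cost 8 + 4 + 5 = 17.
No covering selection has total cost below 17.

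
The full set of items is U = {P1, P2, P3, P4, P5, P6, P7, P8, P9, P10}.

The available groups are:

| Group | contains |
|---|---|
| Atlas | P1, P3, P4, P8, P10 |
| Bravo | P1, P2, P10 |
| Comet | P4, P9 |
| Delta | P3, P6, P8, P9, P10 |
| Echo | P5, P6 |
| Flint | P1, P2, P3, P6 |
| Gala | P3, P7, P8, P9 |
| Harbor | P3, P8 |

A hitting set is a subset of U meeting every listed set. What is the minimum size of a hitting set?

H = {P1, P6, P8, P9} meets every group (each contains at least one member of H), and |H| = 4.
The groups Bravo, Comet, Echo, Harbor are pairwise disjoint, so any hitting set needs a separate item for each — at least 4. Hence 4 is optimal.

4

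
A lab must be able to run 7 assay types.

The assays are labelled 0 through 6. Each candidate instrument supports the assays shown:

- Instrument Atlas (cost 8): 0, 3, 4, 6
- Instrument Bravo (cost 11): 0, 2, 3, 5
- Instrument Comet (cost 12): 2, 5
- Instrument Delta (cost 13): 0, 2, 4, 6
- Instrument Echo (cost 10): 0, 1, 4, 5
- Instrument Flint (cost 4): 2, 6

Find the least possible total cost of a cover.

Atlas, Echo, Flint together cover every assay (Atlas ∪ Echo ∪ Flint = {0, 1, 2, 3, 4, 5, 6}); total cost 8 + 10 + 4 = 22.
No covering selection has total cost below 22.

22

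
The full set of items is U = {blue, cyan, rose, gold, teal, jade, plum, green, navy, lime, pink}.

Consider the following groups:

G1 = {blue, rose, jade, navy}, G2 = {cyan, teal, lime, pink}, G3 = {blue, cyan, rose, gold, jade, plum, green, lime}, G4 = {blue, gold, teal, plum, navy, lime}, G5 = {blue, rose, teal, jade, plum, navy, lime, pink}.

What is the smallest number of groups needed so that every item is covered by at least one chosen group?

2

G3 and G5 together: G3 ∪ G5 = {blue, cyan, rose, gold, teal, jade, plum, green, navy, lime, pink} — every item is covered.
No single group has all 11 items (the largest, G3, has 8), so 2 is optimal.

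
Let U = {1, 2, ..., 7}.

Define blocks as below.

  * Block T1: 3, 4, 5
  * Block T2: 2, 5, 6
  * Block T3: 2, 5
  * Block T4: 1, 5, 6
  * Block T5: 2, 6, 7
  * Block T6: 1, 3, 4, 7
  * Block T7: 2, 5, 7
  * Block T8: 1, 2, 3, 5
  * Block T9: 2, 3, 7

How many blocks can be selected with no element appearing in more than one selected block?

T4, T9 are pairwise disjoint (T4={1,5,6}; T9={2,3,7}).
Every remaining block overlaps one of these, and no 3 of the listed blocks are pairwise disjoint, so 2 is the maximum.

2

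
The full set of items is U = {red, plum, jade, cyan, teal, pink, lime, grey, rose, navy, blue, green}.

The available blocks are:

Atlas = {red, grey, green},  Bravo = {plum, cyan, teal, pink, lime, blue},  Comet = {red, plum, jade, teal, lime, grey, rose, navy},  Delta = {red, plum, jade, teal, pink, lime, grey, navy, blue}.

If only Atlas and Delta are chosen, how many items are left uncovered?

Union of Atlas, Delta = {red, plum, jade, teal, pink, lime, grey, navy, blue, green}.
Not covered: cyan, rose — 2 items.

2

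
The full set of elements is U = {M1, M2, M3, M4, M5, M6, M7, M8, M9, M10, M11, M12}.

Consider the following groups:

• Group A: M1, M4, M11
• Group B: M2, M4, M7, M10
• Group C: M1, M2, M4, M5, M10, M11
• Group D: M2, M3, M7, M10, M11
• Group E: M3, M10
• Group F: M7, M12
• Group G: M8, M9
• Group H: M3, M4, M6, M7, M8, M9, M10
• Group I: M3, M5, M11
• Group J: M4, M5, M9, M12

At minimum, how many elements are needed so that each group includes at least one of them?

The 4 elements {M3, M4, M9, M12} hit every group.
The groups A, E, F, G are pairwise disjoint, so any hitting set needs a separate element for each — at least 4. Hence 4 is optimal.

4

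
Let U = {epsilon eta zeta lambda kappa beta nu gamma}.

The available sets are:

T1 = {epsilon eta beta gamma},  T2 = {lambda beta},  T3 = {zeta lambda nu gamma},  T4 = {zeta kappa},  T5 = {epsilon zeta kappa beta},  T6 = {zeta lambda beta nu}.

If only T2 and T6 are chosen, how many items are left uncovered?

4

Union of T2, T6 = {zeta, lambda, beta, nu}.
Not covered: epsilon, eta, kappa, gamma — 4 items.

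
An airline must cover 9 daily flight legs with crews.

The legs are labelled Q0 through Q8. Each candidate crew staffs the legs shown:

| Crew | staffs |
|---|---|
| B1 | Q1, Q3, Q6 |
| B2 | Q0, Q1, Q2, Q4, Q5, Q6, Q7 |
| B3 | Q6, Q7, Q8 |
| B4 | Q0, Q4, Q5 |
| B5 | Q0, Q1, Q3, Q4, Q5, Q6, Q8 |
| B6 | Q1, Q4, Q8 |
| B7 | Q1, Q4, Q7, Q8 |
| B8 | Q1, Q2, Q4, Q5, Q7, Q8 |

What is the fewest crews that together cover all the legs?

Take {B2, B5}. Their union is {Q0, Q1, Q2, Q3, Q4, Q5, Q6, Q7, Q8}, which is all 9 legs.
No single crew has all 9 legs (the largest, B2, has 7), so 2 is optimal.

2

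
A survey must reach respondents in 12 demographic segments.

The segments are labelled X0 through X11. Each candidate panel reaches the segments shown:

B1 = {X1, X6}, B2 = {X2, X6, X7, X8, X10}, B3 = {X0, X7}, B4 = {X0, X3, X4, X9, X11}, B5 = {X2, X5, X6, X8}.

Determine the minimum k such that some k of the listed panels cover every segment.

B1 and B2 and B4 and B5 together: B1 ∪ B2 ∪ B4 ∪ B5 = {X0, X1, X2, X3, X4, X5, X6, X7, X8, X9, X10, X11} — every segment is covered.
No 3 of the 5 panels cover everything (all 10 combinations miss at least one segment), so 4 is optimal.

4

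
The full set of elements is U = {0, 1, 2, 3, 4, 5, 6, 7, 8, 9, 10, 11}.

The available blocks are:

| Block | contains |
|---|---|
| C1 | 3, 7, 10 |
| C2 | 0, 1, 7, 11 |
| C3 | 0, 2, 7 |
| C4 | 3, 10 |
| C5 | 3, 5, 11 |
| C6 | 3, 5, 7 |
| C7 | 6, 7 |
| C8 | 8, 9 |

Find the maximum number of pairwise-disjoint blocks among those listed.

C3, C4, C8 are pairwise disjoint (C3={0,2,7}; C4={3,10}; C8={8,9}).
Every remaining block overlaps one of these, and no 4 of the listed blocks are pairwise disjoint, so 3 is the maximum.

3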